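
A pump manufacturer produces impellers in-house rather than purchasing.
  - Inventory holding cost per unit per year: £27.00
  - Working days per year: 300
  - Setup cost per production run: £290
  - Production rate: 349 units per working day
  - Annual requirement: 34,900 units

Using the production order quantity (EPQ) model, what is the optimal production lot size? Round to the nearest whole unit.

Daily demand d = 34,900/300 = 116.333; p = 349; 1 − d/p = 0.66667
EPQ = √(2DS / (H(1 − d/p)))
    = √(2 × 34,900 × 290 / (27 × 0.66667)) ≈ 1,060.45

1,060 units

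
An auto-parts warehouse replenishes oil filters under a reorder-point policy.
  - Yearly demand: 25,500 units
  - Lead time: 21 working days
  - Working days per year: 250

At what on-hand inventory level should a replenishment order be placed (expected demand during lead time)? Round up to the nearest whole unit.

2,142 units

Daily demand d = 25,500 / 250 = 102.000 units/day
Demand during lead time = 102.000 × 21 = 2,142.00
Reorder point = 2,142.00 → round up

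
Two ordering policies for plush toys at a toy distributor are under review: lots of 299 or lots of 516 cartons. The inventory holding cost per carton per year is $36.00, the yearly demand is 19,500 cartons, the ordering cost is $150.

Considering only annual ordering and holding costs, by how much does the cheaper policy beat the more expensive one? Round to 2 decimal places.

$208.00

Annual cost at Q: ordering D·S/Q plus holding Q·H/2.
TC(299) = (19,500/299)×150 + (299/2)×36 = $15,164.61
TC(516) = (19,500/516)×150 + (516/2)×36 = $14,956.60
Cheaper: Q = 516.  Difference = $208.00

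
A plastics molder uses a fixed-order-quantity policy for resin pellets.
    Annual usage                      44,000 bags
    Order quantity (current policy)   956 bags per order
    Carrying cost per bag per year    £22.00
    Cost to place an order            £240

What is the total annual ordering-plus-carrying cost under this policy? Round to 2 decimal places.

£21,562.03

Orders/yr = 44,000/956 = 46.025; ordering cost = 46.025 × £240 = £11,046.03
Average inventory = 956/2 = 478; holding cost = 478 × £22 = £10,516.00
Total = £11,046.03 + £10,516.00 = £21,562.03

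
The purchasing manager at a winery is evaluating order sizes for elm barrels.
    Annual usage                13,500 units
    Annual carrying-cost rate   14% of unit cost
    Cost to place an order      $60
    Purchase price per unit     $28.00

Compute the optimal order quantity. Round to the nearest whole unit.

643 units

H = i·C = 0.14 × $28 = $3.9200 per unit-year
Optimal lot size Q* = (2 × 13,500 × $60 / $3.92)^½ ≈ 642.86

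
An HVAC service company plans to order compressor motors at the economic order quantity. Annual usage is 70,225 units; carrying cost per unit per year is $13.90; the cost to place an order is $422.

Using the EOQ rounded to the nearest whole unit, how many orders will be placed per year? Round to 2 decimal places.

Q* = √(2·D·S / H) = √(2·70,225·422 / 13.9) = √4,264,021.6 ≈ 2,064.95 → Q = 2,065
N = D/Q = 70,225/2,065 ≈ 34.007 orders/yr

34.01 orders per year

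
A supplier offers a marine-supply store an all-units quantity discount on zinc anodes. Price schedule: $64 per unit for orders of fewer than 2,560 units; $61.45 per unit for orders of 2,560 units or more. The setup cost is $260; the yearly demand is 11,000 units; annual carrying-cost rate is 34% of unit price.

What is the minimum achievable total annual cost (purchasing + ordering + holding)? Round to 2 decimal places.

H₁ = 34%×$64 = $21.7600;  H₂ = 34%×$61.45 = $20.8930
EOQ₁ = √(2×11,000×260/21.7600) = 512.71  (< 2,560, feasible at tier 1)
EOQ₂ = √(2×11,000×260/20.8930) = 523.24  (< 2,560 → use Q = 2,560 at tier-2 price)
TC(tier 1 (EOQ₁), Q≈512.7) = $715,156.49
TC(tier 2, Q≈2,560.0) = $703,810.23
Minimum at tier 2: $703,810.23

$703,810.23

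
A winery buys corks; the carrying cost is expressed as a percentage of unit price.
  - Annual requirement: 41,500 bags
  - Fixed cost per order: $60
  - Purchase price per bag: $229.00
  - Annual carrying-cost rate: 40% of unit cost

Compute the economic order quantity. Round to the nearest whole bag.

233 bags

Holding cost per bag per year: H = 40% × $229 = $91.6000
Optimal lot size Q* = (2 × 41,500 × $60 / $91.6)^½ ≈ 233.17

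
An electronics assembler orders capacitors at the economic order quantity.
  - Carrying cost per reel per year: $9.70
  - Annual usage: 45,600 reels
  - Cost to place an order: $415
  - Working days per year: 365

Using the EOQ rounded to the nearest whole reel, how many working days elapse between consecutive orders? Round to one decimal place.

15.8 days

Optimal lot size Q* = (2 × 45,600 × $415 / $9.7)^½ ≈ 1,975.31 → Q = 1,975 reels
T = Q/D × 365 days = 1,975/45,600 × 365 = 15.809 days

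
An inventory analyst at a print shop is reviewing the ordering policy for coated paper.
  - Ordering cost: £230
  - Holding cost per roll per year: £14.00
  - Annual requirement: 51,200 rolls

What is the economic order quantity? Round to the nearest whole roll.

1,297 rolls

Q* = √(2·D·S / H) = √(2·51,200·230 / 14) = √1,682,285.7 ≈ 1,297.03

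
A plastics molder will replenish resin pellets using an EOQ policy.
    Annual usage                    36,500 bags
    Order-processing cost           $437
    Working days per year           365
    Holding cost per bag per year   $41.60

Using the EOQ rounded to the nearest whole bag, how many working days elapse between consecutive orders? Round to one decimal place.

8.8 days

Optimal lot size Q* = (2 × 36,500 × $437 / $41.6)^½ ≈ 875.70 → Q = 876 bags
T = Q/D × 365 days = 876/36,500 × 365 = 8.760 days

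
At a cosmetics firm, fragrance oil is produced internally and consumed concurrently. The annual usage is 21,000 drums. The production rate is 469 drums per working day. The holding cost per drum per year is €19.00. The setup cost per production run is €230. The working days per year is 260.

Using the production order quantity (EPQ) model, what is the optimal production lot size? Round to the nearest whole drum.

784 drums

Daily demand d = 21,000/260 = 80.769; p = 469; 1 − d/p = 0.82778
EPQ = √(2DS / (H(1 − d/p)))
    = √(2 × 21,000 × 230 / (19 × 0.82778)) ≈ 783.71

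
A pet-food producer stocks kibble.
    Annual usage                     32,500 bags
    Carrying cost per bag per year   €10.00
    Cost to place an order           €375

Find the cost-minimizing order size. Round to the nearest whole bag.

1,561 bags

2DS/H = 2·32,500·375/10 = 2,437,500.00
EOQ = √2,437,500.00 ≈ 1,561.25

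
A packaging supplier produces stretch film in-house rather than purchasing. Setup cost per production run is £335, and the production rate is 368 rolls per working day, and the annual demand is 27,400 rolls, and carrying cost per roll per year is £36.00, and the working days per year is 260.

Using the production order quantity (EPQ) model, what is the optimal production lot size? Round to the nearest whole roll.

Daily demand d = 27,400/260 = 105.385; p = 368; 1 − d/p = 0.71363
EPQ = √(2DS / (H(1 − d/p)))
    = √(2 × 27,400 × 335 / (36 × 0.71363)) ≈ 845.33

845 rolls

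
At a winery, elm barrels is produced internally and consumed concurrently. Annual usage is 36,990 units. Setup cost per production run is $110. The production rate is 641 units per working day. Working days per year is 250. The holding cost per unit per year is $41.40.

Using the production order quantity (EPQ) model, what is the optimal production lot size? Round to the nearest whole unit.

d = 36,990/250 = 147.9600 units/day;  effective holding cost H(1 − d/p) = 41.4·(1 − 147.9600/641) = 31.84377
Q* = √(2DS / H_eff) = √(2·36,990·110 / 31.84377) ≈ 505.52

506 units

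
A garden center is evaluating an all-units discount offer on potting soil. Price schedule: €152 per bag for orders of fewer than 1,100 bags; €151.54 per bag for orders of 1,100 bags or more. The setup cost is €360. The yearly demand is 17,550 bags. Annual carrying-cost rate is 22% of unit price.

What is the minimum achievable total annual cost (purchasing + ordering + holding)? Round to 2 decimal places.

H₁ = 22%×€152 = €33.4400;  H₂ = 22%×€151.54 = €33.3388
EOQ₁ = √(2×17,550×360/33.4400) = 614.71  (< 1,100, feasible at tier 1)
EOQ₂ = √(2×17,550×360/33.3388) = 615.64  (< 1,100 → use Q = 1,100 at tier-2 price)
TC(tier 1 (EOQ₁), Q≈614.7) = €2,688,155.97
TC(tier 2, Q≈1,100.0) = €2,683,606.98
Minimum at tier 2: €2,683,606.98

€2,683,606.98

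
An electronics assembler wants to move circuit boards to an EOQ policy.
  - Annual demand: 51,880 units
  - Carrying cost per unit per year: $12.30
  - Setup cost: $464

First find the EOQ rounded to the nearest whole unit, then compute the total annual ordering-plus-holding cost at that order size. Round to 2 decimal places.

$24,334.73

2DS/H = 2·51,880·464/12.3 = 3,914,198.37
EOQ = √3,914,198.37 ≈ 1,978.43 → Q = 1,978 units
Ordering: D/Q × S = 51,880/1,978 × $464 = $12,170.03
Holding:  Q/2 × H = 1,978/2 × $12.3 = $12,164.70
Total = $12,170.03 + $12,164.70 = $24,334.73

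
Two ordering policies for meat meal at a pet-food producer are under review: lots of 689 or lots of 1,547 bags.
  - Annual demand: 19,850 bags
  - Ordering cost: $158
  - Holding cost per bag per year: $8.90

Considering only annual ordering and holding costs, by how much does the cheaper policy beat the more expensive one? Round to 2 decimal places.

$1,293.48

Annual cost at Q: ordering D·S/Q plus holding Q·H/2.
TC(689) = (19,850/689)×158 + (689/2)×8.9 = $7,618.01
TC(1,547) = (19,850/1,547)×158 + (1,547/2)×8.9 = $8,911.49
Cheaper: Q = 689.  Difference = $1,293.48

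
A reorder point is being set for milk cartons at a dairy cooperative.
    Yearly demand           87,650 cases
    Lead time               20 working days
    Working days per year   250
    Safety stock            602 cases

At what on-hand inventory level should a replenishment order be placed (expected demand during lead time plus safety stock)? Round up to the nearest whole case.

7,614 cases

Daily demand d = 87,650 / 250 = 350.600 cases/day
Demand during lead time = 350.600 × 20 = 7,012.00
Reorder point = 7,012.00 + 602 = 7,614.00 → round up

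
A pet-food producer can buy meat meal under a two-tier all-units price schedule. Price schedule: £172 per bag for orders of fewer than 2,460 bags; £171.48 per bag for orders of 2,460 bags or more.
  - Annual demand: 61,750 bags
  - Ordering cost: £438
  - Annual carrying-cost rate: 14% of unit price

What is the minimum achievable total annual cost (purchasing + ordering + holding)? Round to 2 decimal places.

H₁ = 14%×£172 = £24.0800;  H₂ = 14%×£171.48 = £24.0072
EOQ₁ = √(2×61,750×438/24.0800) = 1,498.80  (< 2,460, feasible at tier 1)
EOQ₂ = √(2×61,750×438/24.0072) = 1,501.07  (< 2,460 → use Q = 2,460 at tier-2 price)
TC(tier 1 (EOQ₁), Q≈1,498.8) = £10,657,090.99
TC(tier 2, Q≈2,460.0) = £10,629,413.37
Minimum at tier 2: £10,629,413.37

£10,629,413.37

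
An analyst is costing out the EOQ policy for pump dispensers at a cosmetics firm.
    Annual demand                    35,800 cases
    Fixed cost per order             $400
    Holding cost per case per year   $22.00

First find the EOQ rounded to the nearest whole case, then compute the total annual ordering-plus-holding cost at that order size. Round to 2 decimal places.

Q* = √(2·D·S / H) = √(2·35,800·400 / 22) = √1,301,818.2 ≈ 1,140.97 → Q = 1,141 cases
Annual ordering cost = (D/Q)·S = (35,800/1,141) × 400 = $12,550.39
Annual holding cost  = (Q/2)·H = (1,141/2) × 22 = $12,551.00
Total = $12,550.39 + $12,551.00 = $25,101.39

$25,101.39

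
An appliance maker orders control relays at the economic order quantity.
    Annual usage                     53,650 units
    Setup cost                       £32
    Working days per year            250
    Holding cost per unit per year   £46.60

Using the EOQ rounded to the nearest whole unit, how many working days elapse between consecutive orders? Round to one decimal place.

1.3 days

Q* = √(2·D·S / H) = √(2·53,650·32 / 46.6) = √73,682.4 ≈ 271.45 → Q = 271 units
Days between orders = 250 / (D/Q) = 250 / 197.970 ≈ 1.263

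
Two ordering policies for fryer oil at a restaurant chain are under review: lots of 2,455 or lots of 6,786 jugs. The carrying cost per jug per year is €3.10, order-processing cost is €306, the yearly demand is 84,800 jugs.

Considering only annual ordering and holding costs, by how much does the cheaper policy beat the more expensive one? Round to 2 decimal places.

€32.85

Annual cost at Q: ordering D·S/Q plus holding Q·H/2.
TC(2,455) = (84,800/2,455)×306 + (2,455/2)×3.1 = €14,375.03
TC(6,786) = (84,800/6,786)×306 + (6,786/2)×3.1 = €14,342.17
|ΔTC| = |€14,375.03 − €14,342.17| = €32.85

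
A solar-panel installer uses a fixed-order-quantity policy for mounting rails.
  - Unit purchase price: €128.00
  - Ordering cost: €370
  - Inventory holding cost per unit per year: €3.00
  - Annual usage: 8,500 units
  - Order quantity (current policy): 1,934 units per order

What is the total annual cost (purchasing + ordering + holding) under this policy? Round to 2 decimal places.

€1,092,527.16

Orders/yr = 8,500/1,934 = 4.395; ordering cost = 4.395 × €370 = €1,626.16
Average inventory = 1,934/2 = 967; holding cost = 967 × €3 = €2,901.00
Purchase cost = D·C = 8,500 × 128 = €1,088,000.00
Total = €1,626.16 + €2,901.00 + €1,088,000.00 = €1,092,527.16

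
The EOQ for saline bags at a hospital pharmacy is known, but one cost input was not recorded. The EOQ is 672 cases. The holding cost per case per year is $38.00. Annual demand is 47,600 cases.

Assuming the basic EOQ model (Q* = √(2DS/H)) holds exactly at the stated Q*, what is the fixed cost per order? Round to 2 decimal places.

Since Q* = (2DS/H)^½, squaring gives Q*²·H = 2DS.
S = Q²H / (2D) = 672² × 38 / (2 × 47,600) = 180.2541

$180.25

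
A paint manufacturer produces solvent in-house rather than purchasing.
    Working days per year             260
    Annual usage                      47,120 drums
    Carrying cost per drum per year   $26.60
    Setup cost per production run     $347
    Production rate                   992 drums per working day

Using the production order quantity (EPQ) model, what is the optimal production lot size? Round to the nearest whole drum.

1,226 drums

d = 47,120/260 = 181.2308 drums/day;  effective holding cost H(1 − d/p) = 26.6·(1 − 181.2308/992) = 21.74038
Q* = √(2DS / H_eff) = √(2·47,120·347 / 21.74038) ≈ 1,226.45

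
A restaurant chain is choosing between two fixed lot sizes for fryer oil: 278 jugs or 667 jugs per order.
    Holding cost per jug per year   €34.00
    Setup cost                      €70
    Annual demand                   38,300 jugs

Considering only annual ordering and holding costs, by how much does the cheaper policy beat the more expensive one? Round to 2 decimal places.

€988.61

Annual cost at Q: ordering D·S/Q plus holding Q·H/2.
TC(278) = (38,300/278)×70 + (278/2)×34 = €14,369.88
TC(667) = (38,300/667)×70 + (667/2)×34 = €15,358.49
|ΔTC| = |€14,369.88 − €15,358.49| = €988.61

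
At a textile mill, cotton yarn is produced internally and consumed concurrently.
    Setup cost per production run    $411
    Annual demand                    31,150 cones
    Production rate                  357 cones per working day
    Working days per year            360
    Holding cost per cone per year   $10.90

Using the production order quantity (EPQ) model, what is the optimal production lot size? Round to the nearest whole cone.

1,761 cones

d = 31,150/360 = 86.5278 cones/day;  effective holding cost H(1 − d/p) = 10.9·(1 − 86.5278/357) = 8.25812
Q* = √(2DS / H_eff) = √(2·31,150·411 / 8.25812) ≈ 1,760.86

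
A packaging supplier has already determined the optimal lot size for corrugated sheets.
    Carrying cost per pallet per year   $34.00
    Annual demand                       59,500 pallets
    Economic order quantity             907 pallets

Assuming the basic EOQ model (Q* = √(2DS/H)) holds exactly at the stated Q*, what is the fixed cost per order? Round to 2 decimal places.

$235.04

EOQ relation: Q² = 2DS/H, so rearrange for the unknown.
S = Q²H / (2D) = 907² × 34 / (2 × 59,500) = 235.0426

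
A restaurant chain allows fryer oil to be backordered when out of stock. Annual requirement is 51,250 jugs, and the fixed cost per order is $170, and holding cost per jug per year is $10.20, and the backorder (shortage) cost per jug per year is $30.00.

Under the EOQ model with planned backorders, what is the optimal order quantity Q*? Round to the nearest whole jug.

1,513 jugs

Basic EOQ = √(2·51,250·170/10.2) = 1,307.032
Backorder adjustment √((H+b)/b) = √((10.2+30)/30) = 1.1576
Q* = 1,307.032 × 1.1576 ≈ 1,513.00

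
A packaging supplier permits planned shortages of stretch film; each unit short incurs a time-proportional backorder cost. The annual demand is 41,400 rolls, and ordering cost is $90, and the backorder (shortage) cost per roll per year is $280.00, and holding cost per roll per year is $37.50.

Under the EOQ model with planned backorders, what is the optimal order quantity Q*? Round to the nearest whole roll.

475 rolls

Q* = √(2DS/H) · √((H + b)/b)
   = √(2 × 41,400 × 90 / 37.5) · √((37.5 + 280) / 280)
   = 445.780 × 1.0649 ≈ 474.69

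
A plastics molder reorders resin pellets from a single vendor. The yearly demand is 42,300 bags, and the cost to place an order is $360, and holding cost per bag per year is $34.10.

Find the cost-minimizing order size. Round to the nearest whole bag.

Q* = √(2·D·S / H) = √(2·42,300·360 / 34.1) = √893,137.8 ≈ 945.06

945 bags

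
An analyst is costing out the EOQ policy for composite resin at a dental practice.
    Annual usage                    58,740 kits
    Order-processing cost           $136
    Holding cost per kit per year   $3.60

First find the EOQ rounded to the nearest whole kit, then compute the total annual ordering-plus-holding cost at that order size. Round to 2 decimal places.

$7,584.08

Q* = √(2·D·S / H) = √(2·58,740·136 / 3.6) = √4,438,133.3 ≈ 2,106.69 → Q = 2,107 kits
Ordering: D/Q × S = 58,740/2,107 × $136 = $3,791.48
Holding:  Q/2 × H = 2,107/2 × $3.6 = $3,792.60
Total = $3,791.48 + $3,792.60 = $7,584.08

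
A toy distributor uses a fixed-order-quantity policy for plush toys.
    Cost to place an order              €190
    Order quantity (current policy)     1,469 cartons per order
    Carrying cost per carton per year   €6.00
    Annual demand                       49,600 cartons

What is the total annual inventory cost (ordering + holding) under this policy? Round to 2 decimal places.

€10,822.25

Annual ordering cost = (D/Q)·S = (49,600/1,469) × 190 = €6,415.25
Annual holding cost  = (Q/2)·H = (1,469/2) × 6 = €4,407.00
Total = €6,415.25 + €4,407.00 = €10,822.25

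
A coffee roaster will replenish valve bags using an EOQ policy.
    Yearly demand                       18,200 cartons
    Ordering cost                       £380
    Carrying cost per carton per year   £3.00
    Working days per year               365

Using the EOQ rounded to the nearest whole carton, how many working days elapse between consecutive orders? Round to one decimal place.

2DS/H = 2·18,200·380/3 = 4,610,666.67
EOQ = √4,610,666.67 ≈ 2,147.25 → Q = 2,147 cartons
Days between orders = 365 / (D/Q) = 365 / 8.477 ≈ 43.058

43.1 days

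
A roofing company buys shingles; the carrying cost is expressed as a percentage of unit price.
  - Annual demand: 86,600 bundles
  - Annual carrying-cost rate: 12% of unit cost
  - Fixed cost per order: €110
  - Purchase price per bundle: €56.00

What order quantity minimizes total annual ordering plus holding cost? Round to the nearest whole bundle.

1,684 bundles

Holding cost per bundle per year: H = 12% × €56 = €6.7200
Optimal lot size Q* = (2 × 86,600 × €110 / €6.72)^½ ≈ 1,683.78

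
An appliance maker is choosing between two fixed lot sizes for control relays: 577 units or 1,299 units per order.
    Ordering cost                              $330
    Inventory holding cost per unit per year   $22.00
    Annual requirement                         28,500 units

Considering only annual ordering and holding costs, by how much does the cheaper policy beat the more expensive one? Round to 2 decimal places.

TC(Q) = (D/Q)S + (Q/2)H
TC(577) = (28,500/577)×330 + (577/2)×22 = $22,646.83
TC(1,299) = (28,500/1,299)×330 + (1,299/2)×22 = $21,529.18
Lots of 1,299 are cheaper by $1,117.64.

$1,117.64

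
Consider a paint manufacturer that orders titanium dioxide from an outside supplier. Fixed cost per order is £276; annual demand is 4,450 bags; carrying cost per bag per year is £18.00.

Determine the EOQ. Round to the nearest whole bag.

369 bags

Q* = √(2·D·S / H) = √(2·4,450·276 / 18) = √136,466.7 ≈ 369.41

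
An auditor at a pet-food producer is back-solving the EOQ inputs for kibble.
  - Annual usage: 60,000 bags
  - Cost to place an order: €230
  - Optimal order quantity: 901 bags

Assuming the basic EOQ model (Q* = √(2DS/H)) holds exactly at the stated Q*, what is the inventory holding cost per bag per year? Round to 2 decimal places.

€34.00

From Q* = √(2DS/H) ⇒ Q*² = 2DS/H.
H = 2DS / Q² = 2 × 60,000 × 230 / 901² = 33.9985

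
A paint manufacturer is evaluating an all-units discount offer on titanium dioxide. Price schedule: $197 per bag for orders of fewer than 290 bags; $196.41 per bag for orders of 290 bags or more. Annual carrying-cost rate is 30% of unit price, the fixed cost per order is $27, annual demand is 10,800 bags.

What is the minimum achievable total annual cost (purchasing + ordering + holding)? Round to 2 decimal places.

$2,130,777.35

H₁ = 30%×$197 = $59.1000;  H₂ = 30%×$196.41 = $58.9230
EOQ₁ = √(2×10,800×27/59.1000) = 99.34  (< 290, feasible at tier 1)
EOQ₂ = √(2×10,800×27/58.9230) = 99.49  (< 290 → use Q = 290 at tier-2 price)
TC(tier 1 (EOQ₁), Q≈99.3) = $2,133,470.87
TC(tier 2, Q≈290.0) = $2,130,777.35
Minimum at tier 2: $2,130,777.35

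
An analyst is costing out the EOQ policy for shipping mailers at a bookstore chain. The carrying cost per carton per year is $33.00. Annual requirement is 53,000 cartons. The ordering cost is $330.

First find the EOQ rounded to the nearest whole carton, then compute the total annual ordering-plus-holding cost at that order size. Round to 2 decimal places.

$33,975.58

2DS/H = 2·53,000·330/33 = 1,060,000.00
EOQ = √1,060,000.00 ≈ 1,029.56 → Q = 1,030 cartons
Ordering: D/Q × S = 53,000/1,030 × $330 = $16,980.58
Holding:  Q/2 × H = 1,030/2 × $33 = $16,995.00
Total = $16,980.58 + $16,995.00 = $33,975.58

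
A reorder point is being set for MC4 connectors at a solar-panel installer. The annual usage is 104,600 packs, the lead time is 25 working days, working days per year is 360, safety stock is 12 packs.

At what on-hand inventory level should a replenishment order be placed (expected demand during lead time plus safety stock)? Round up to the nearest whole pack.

7,276 packs

Daily demand d = 104,600 / 360 = 290.556 packs/day
Demand during lead time = 290.556 × 25 = 7,263.89
Reorder point = 7,263.89 + 12 = 7,275.89 → round up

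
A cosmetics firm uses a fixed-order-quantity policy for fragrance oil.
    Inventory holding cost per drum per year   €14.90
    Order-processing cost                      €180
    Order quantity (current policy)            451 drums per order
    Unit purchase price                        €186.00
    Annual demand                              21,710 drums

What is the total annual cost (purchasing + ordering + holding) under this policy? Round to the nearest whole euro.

€4,050,085

Orders/yr = 21,710/451 = 48.137; ordering cost = 48.137 × €180 = €8,664.75
Average inventory = 451/2 = 225.5; holding cost = 225.5 × €14.9 = €3,359.95
Purchase cost = D·C = 21,710 × 186 = €4,038,060.00
Total = €8,664.75 + €3,359.95 + €4,038,060.00 = €4,050,084.70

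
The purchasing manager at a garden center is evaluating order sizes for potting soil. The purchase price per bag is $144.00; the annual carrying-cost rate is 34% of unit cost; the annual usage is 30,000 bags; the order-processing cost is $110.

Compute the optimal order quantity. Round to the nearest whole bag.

Holding cost per bag per year: H = 34% × $144 = $48.9600
Q* = √(2·D·S / H) = √(2·30,000·110 / 48.96) = √134,803.9 ≈ 367.16

367 bags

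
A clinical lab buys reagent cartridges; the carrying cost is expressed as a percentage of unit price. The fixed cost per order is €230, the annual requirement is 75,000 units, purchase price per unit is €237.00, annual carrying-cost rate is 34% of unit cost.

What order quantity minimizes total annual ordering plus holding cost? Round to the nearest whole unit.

Carrying cost H = €237 × 34% = €80.5800/unit/yr
EOQ = √(2DS/H) = √(2 × 75,000 × 230 / 80.58)
    = √(428,145.94) ≈ 654.33

654 units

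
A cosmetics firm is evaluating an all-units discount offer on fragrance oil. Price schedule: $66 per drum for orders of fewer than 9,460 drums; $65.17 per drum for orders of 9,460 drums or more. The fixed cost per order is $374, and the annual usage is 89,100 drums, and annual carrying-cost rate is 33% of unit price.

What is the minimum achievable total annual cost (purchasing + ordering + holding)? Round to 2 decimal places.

H₁ = 33%×$66 = $21.7800;  H₂ = 33%×$65.17 = $21.5061
EOQ₁ = √(2×89,100×374/21.7800) = 1,749.29  (< 9,460, feasible at tier 1)
EOQ₂ = √(2×89,100×374/21.5061) = 1,760.39  (< 9,460 → use Q = 9,460 at tier-2 price)
TC(tier 1 (EOQ₁), Q≈1,749.3) = $5,918,699.44
TC(tier 2, Q≈9,460.0) = $5,911,893.41
Minimum at tier 2: $5,911,893.41

$5,911,893.41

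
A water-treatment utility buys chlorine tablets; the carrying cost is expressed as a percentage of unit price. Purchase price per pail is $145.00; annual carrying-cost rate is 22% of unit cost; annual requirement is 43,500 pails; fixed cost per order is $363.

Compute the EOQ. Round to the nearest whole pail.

Carrying cost H = $145 × 22% = $31.9000/pail/yr
Q* = √(2·D·S / H) = √(2·43,500·363 / 31.9) = √990,000.0 ≈ 994.99

995 pails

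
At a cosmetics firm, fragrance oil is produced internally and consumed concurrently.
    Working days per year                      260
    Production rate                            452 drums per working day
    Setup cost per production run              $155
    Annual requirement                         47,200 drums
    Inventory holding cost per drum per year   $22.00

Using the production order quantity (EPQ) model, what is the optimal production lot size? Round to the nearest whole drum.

d = 47,200/260 = 181.5385 drums/day;  effective holding cost H(1 − d/p) = 22·(1 − 181.5385/452) = 13.16406
Q* = √(2DS / H_eff) = √(2·47,200·155 / 13.16406) ≈ 1,054.28

1,054 drums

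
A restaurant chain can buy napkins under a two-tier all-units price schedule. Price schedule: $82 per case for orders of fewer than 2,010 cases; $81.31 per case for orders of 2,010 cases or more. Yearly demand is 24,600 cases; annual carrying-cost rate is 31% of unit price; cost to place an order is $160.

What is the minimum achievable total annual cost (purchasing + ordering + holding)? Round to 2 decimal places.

H₁ = 31%×$82 = $25.4200;  H₂ = 31%×$81.31 = $25.2061
EOQ₁ = √(2×24,600×160/25.4200) = 556.49  (< 2,010, feasible at tier 1)
EOQ₂ = √(2×24,600×160/25.2061) = 558.84  (< 2,010 → use Q = 2,010 at tier-2 price)
TC(tier 1 (EOQ₁), Q≈556.5) = $2,031,345.89
TC(tier 2, Q≈2,010.0) = $2,027,516.34
Minimum at tier 2: $2,027,516.34

$2,027,516.34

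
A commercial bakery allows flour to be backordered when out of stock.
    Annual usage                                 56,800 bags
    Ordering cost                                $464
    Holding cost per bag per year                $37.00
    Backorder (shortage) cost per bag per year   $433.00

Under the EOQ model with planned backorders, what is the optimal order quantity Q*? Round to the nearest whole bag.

1,244 bags

Basic EOQ = √(2·56,800·464/37) = 1,193.568
Backorder adjustment √((H+b)/b) = √((37+433)/433) = 1.0418
Q* = 1,193.568 × 1.0418 ≈ 1,243.52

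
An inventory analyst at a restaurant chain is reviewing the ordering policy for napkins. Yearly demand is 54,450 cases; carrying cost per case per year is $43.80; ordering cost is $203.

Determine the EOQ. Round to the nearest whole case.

710 cases

Optimal lot size Q* = (2 × 54,450 × $203 / $43.8)^½ ≈ 710.44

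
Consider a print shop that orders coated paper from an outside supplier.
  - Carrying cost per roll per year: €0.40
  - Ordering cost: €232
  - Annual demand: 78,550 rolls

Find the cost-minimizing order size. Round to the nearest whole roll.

9,546 rolls

Q* = √(2·D·S / H) = √(2·78,550·232 / 0.4) = √91,118,000.0 ≈ 9,545.57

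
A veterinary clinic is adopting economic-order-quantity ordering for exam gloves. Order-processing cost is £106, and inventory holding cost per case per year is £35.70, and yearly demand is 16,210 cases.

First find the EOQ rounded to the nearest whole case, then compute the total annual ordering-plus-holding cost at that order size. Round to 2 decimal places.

Q* = √(2·D·S / H) = √(2·16,210·106 / 35.7) = √96,261.1 ≈ 310.26 → Q = 310 cases
Orders/yr = 16,210/310 = 52.290; ordering cost = 52.290 × £106 = £5,542.77
Average inventory = 310/2 = 155; holding cost = 155 × £35.7 = £5,533.50
Total = £5,542.77 + £5,533.50 = £11,076.27

£11,076.27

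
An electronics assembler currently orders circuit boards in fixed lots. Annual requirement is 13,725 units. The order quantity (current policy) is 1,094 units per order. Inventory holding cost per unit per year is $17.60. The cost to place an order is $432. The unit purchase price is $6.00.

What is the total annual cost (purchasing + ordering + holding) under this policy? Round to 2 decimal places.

$97,396.94

Orders/yr = 13,725/1,094 = 12.546; ordering cost = 12.546 × $432 = $5,419.74
Average inventory = 1,094/2 = 547; holding cost = 547 × $17.6 = $9,627.20
Purchase cost = D·C = 13,725 × 6 = $82,350.00
Total = $5,419.74 + $9,627.20 + $82,350.00 = $97,396.94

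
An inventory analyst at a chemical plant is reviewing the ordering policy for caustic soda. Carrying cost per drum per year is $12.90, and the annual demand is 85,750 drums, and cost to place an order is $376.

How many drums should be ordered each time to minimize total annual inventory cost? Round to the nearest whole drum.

2,236 drums

2DS/H = 2·85,750·376/12.9 = 4,998,759.69
EOQ = √4,998,759.69 ≈ 2,235.79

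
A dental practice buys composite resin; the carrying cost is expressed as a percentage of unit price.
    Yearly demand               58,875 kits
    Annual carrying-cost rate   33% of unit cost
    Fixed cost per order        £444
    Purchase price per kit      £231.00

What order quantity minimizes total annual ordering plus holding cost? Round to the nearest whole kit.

H = i·C = 0.33 × £231 = £76.2300 per kit-year
2DS/H = 2·58,875·444/76.23 = 685,832.35
EOQ = √685,832.35 ≈ 828.15

828 kits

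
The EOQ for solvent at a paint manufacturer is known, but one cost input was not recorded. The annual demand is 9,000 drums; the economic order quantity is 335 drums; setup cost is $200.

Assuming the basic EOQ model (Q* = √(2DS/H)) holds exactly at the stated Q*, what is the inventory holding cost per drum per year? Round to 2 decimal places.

From Q* = √(2DS/H) ⇒ Q*² = 2DS/H.
H = 2DS / Q² = 2 × 9,000 × 200 / 335² = 32.0784

$32.08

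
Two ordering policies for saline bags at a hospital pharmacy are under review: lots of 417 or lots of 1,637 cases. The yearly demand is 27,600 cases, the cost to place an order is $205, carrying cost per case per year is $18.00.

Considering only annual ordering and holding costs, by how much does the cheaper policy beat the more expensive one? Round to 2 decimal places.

$867.98

Annual cost at Q: ordering D·S/Q plus holding Q·H/2.
TC(417) = (27,600/417)×205 + (417/2)×18 = $17,321.35
TC(1,637) = (27,600/1,637)×205 + (1,637/2)×18 = $18,189.32
Lots of 417 are cheaper by $867.98.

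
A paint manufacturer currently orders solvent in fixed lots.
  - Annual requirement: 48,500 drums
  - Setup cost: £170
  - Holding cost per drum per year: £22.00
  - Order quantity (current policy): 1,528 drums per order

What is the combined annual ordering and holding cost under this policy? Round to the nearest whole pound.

£22,204

Annual ordering cost = (D/Q)·S = (48,500/1,528) × 170 = £5,395.94
Annual holding cost  = (Q/2)·H = (1,528/2) × 22 = £16,808.00
Total = £5,395.94 + £16,808.00 = £22,203.94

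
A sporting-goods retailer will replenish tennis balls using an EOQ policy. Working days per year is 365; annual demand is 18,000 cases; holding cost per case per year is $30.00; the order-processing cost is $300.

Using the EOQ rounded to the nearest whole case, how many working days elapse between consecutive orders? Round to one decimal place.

EOQ = √(2DS/H) = √(2 × 18,000 × 300 / 30)
    = √(360,000.00) ≈ 600.00 → Q = 600 cases
Cycle time = (working days × Q)/D = (365 × 600) / 18,000 = 12.167 days

12.2 days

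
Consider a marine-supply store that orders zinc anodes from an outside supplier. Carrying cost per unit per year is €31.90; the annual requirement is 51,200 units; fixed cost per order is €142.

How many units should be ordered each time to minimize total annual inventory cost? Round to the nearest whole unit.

675 units

EOQ = √(2DS/H) = √(2 × 51,200 × 142 / 31.9)
    = √(455,824.45) ≈ 675.15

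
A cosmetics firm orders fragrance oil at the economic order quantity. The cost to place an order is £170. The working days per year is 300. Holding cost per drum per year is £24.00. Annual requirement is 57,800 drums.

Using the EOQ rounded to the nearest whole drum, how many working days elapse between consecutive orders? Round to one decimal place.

Optimal lot size Q* = (2 × 57,800 × £170 / £24)^½ ≈ 904.89 → Q = 905 drums
Days between orders = 300 / (D/Q) = 300 / 63.867 ≈ 4.697

4.7 days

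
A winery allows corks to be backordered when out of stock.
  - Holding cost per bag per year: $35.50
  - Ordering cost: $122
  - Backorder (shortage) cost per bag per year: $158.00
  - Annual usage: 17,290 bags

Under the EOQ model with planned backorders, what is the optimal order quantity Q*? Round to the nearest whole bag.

381 bags

Q* = √(2DS/H) · √((H + b)/b)
   = √(2 × 17,290 × 122 / 35.5) · √((35.5 + 158) / 158)
   = 344.729 × 1.1067 ≈ 381.50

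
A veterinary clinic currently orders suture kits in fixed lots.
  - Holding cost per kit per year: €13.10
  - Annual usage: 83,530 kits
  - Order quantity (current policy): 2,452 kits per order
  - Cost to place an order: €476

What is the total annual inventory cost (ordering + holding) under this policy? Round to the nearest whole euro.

Orders/yr = 83,530/2,452 = 34.066; ordering cost = 34.066 × €476 = €16,215.45
Average inventory = 2,452/2 = 1226; holding cost = 1226 × €13.1 = €16,060.60
Total = €16,215.45 + €16,060.60 = €32,276.05

€32,276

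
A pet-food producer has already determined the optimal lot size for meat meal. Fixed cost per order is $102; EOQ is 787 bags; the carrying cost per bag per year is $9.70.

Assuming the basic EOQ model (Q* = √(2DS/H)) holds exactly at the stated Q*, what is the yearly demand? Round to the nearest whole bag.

EOQ relation: Q² = 2DS/H, so rearrange for the unknown.
D = Q²H / (2S) = 787² × 9.7 / (2 × 102) = 29,450.39

29,450 bags per year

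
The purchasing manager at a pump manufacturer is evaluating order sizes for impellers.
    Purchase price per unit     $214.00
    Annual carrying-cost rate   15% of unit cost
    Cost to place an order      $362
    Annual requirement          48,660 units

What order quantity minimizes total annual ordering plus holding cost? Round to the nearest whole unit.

Carrying cost H = $214 × 15% = $32.1000/unit/yr
Q* = √(2·D·S / H) = √(2·48,660·362 / 32.1) = √1,097,502.8 ≈ 1,047.62

1,048 units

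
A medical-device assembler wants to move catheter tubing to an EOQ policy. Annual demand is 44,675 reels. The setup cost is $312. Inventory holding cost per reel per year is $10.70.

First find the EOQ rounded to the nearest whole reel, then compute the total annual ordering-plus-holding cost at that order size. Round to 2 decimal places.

$17,270.96

Optimal lot size Q* = (2 × 44,675 × $312 / $10.7)^½ ≈ 1,614.11 → Q = 1,614 reels
Ordering: D/Q × S = 44,675/1,614 × $312 = $8,636.06
Holding:  Q/2 × H = 1,614/2 × $10.7 = $8,634.90
Total = $8,636.06 + $8,634.90 = $17,270.96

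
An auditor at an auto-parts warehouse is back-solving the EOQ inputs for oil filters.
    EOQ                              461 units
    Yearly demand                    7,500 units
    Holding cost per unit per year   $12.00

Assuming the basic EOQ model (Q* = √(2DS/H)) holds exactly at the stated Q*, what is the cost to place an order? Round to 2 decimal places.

$170.02

Since Q* = (2DS/H)^½, squaring gives Q*²·H = 2DS.
S = Q²H / (2D) = 461² × 12 / (2 × 7,500) = 170.0168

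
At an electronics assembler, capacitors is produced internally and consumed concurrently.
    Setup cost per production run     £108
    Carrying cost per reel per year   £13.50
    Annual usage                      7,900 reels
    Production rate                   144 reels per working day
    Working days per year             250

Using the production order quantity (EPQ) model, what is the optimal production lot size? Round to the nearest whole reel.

402 reels

d = 7,900/250 = 31.6000 reels/day;  effective holding cost H(1 − d/p) = 13.5·(1 − 31.6000/144) = 10.53750
Q* = √(2DS / H_eff) = √(2·7,900·108 / 10.53750) ≈ 402.41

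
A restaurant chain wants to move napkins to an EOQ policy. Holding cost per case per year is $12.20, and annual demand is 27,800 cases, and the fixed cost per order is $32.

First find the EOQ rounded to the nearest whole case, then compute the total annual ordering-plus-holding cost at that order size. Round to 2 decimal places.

Q* = √(2·D·S / H) = √(2·27,800·32 / 12.2) = √145,836.1 ≈ 381.88 → Q = 382 cases
Ordering: D/Q × S = 27,800/382 × $32 = $2,328.80
Holding:  Q/2 × H = 382/2 × $12.2 = $2,330.20
Total = $2,328.80 + $2,330.20 = $4,659.00

$4,659.00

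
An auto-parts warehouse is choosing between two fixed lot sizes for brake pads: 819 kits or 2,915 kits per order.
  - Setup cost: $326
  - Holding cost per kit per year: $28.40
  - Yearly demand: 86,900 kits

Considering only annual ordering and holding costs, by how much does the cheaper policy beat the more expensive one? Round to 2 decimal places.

$4,891.46

Annual cost at Q: ordering D·S/Q plus holding Q·H/2.
TC(819) = (86,900/819)×326 + (819/2)×28.4 = $46,220.03
TC(2,915) = (86,900/2,915)×326 + (2,915/2)×28.4 = $51,111.49
Cheaper: Q = 819.  Difference = $4,891.46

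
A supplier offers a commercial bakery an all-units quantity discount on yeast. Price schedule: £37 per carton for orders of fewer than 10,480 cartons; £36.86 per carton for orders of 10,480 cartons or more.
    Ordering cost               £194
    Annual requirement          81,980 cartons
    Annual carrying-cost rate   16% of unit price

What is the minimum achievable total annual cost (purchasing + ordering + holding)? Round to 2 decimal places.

£3,046,982.42

H₁ = 16%×£37 = £5.9200;  H₂ = 16%×£36.86 = £5.8976
EOQ₁ = √(2×81,980×194/5.9200) = 2,317.98  (< 10,480, feasible at tier 1)
EOQ₂ = √(2×81,980×194/5.8976) = 2,322.37  (< 10,480 → use Q = 10,480 at tier-2 price)
TC(tier 1 (EOQ₁), Q≈2,318.0) = £3,046,982.42
TC(tier 2, Q≈10,480.0) = £3,054,203.79
Minimum at tier 1 (EOQ₁): £3,046,982.42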